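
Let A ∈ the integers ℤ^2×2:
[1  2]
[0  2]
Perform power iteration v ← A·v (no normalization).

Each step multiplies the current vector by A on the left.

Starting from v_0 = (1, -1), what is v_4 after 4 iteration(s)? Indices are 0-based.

v_0 = (1, -1).
v_1 = A·v_0 = (-1, -2).
v_2 = A·v_1 = (-5, -4).
v_3 = A·v_2 = (-13, -8).
v_4 = A·v_3 = (-29, -16).

v_4 = (-29, -16)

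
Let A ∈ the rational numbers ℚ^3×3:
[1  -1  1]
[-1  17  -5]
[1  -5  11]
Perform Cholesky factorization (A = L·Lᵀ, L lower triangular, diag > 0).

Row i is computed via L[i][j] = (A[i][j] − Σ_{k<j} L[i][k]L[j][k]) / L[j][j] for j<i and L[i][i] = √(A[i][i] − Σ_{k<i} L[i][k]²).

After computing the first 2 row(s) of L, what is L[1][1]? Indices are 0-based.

Step 1: L[0][0] = √(1) = 1.
  L[1][0] = (-1) / L[0][0] = -1.
Step 2: L[1][1] = √(16) = 4.

L[1][1] = 4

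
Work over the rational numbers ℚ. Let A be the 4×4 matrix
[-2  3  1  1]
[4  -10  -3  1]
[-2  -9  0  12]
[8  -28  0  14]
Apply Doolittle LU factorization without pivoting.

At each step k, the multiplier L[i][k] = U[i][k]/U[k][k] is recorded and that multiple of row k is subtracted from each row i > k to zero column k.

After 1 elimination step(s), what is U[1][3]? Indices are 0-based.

U[1][3] = 3

k=0: U[0][0]=-2
  eliminate (1,0): mult=-2, new row 1: (0, -4, -1, 3); set L[1][0]=-2
  eliminate (2,0): mult=1, new row 2: (0, -12, -1, 11); set L[2][0]=1
  eliminate (3,0): mult=-4, new row 3: (0, -16, 4, 18); set L[3][0]=-4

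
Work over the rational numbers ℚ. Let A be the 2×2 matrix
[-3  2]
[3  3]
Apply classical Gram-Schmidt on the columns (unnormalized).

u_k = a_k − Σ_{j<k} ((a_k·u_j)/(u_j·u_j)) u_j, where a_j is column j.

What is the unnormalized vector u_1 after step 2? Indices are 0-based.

u_1 = (5/2, 5/2)

Step 1: u_0 = a_0 = (-3, 3).
Step 2: u_1 = a_1 − (1/6)·u_0 = (5/2, 5/2).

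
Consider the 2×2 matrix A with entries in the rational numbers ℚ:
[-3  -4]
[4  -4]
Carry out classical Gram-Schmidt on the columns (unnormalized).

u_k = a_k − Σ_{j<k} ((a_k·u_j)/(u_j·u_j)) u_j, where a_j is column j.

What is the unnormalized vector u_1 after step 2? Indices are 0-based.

Step 1: u_0 = a_0 = (-3, 4).
Step 2: u_1 = a_1 − (-4/25)·u_0 = (-112/25, -84/25).

u_1 = (-112/25, -84/25)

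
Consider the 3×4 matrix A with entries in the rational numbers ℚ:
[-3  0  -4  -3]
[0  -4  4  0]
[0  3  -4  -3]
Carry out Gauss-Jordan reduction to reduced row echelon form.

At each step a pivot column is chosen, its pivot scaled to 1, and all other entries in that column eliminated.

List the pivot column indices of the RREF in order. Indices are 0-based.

pivot columns: 0, 1, 2

pivot(0,0)=-3: scale R0 → (1, 0, 4/3, 1)
pivot(1,1)=-4: scale R1 → (0, 1, -1, 0)
  clear (2,1): R2 −= (3)R1 → (0, 0, -1, -3)
pivot(2,2)=-1: scale R2 → (0, 0, 1, 3)
  clear (0,2): R0 −= (4/3)R2 → (1, 0, 0, -3)
  clear (1,2): R1 −= (-1)R2 → (0, 1, 0, 3)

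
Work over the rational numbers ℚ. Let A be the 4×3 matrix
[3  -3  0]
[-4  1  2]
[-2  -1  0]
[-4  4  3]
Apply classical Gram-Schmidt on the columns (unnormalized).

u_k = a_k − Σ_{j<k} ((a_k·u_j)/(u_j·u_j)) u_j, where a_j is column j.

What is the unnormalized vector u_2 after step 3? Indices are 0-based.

u_2 = (14/9, 13/27, -13/27, 25/27)

Step 1: u_0 = a_0 = (3, -4, -2, -4).
Step 2: u_1 = a_1 − (-3/5)·u_0 = (-6/5, -7/5, -11/5, 8/5).
Step 3: u_2 = a_2 − (-4/9)·u_0 − (5/27)·u_1 = (14/9, 13/27, -13/27, 25/27).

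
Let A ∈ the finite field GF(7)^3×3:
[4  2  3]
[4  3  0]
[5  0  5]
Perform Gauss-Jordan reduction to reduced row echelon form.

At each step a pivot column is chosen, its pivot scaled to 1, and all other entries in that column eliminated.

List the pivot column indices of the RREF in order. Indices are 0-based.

pivot(0,0)=4: scale R0 → (1, 4, 6)
  clear (1,0): R1 −= (4)R0 → (0, 1, 4)
  clear (2,0): R2 −= (5)R0 → (0, 1, 3)
pivot(1,1)=1: scale R1 → (0, 1, 4)
  clear (0,1): R0 −= (4)R1 → (1, 0, 4)
  clear (2,1): R2 −= (1)R1 → (0, 0, 6)
pivot(2,2)=6: scale R2 → (0, 0, 1)
  clear (0,2): R0 −= (4)R2 → (1, 0, 0)
  clear (1,2): R1 −= (4)R2 → (0, 1, 0)

pivot columns: 0, 1, 2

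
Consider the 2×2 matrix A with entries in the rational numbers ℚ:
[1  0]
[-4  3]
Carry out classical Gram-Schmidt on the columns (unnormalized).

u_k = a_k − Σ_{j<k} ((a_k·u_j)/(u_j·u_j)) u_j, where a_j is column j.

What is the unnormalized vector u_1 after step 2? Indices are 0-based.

u_1 = (12/17, 3/17)

Step 1: u_0 = a_0 = (1, -4).
Step 2: u_1 = a_1 − (-12/17)·u_0 = (12/17, 3/17).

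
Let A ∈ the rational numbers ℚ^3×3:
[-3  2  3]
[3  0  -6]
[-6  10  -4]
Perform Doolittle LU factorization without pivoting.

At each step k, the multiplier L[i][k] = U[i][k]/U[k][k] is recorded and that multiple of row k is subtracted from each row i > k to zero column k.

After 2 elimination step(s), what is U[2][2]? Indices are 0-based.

U[2][2] = -1

[col 0] pivot -3
  R1 -= -1*R0 → (0, 2, -3)  (L[1][0] := -1)
  R2 -= 2*R0 → (0, 6, -10)  (L[2][0] := 2)
[col 1] pivot 2
  R2 -= 3*R1 → (0, 0, -1)  (L[2][1] := 3)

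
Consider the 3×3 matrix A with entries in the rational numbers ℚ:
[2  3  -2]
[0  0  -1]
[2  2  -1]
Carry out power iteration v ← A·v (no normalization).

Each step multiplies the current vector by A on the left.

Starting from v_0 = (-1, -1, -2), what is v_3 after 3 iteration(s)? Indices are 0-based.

v_3 = (14, -4, 16)

v_0 = (-1, -1, -2).
v_1 = A·v_0 = (-1, 2, -2).
v_2 = A·v_1 = (8, 2, 4).
v_3 = A·v_2 = (14, -4, 16).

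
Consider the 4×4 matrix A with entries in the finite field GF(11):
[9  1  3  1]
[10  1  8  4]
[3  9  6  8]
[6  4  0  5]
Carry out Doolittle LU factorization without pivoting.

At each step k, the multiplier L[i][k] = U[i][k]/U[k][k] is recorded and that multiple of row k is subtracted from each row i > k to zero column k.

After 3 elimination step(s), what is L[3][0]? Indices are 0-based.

Step 1: pivot at (0,0) is 9.
  row1 ← row1 − (6)·row0  ⇒  L[1][0]=6, U row1=(0, 6, 1, 9)
  row2 ← row2 − (4)·row0  ⇒  L[2][0]=4, U row2=(0, 5, 5, 4)
  row3 ← row3 − (8)·row0  ⇒  L[3][0]=8, U row3=(0, 7, 9, 8)
Step 2: pivot at (1,1) is 6.
  row2 ← row2 − (10)·row1  ⇒  L[2][1]=10, U row2=(0, 0, 6, 2)
  row3 ← row3 − (3)·row1  ⇒  L[3][1]=3, U row3=(0, 0, 6, 3)
Step 3: pivot at (2,2) is 6.
  row3 ← row3 − (1)·row2  ⇒  L[3][2]=1, U row3=(0, 0, 0, 1)

L[3][0] = 8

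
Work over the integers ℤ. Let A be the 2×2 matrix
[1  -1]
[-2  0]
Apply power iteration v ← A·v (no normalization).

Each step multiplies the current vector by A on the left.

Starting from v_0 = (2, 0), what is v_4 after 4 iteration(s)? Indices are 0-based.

v_4 = (22, -20)

v_0 = (2, 0).
v_1 = A·v_0 = (2, -4).
v_2 = A·v_1 = (6, -4).
v_3 = A·v_2 = (10, -12).
v_4 = A·v_3 = (22, -20).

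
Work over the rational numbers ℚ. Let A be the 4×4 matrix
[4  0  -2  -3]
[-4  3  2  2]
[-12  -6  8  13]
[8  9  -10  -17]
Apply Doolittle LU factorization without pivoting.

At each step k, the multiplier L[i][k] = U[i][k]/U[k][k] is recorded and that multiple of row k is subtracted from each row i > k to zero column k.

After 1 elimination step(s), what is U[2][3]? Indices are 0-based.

k=0: U[0][0]=4
  eliminate (1,0): mult=-1, new row 1: (0, 3, 0, -1); set L[1][0]=-1
  eliminate (2,0): mult=-3, new row 2: (0, -6, 2, 4); set L[2][0]=-3
  eliminate (3,0): mult=2, new row 3: (0, 9, -6, -11); set L[3][0]=2

U[2][3] = 4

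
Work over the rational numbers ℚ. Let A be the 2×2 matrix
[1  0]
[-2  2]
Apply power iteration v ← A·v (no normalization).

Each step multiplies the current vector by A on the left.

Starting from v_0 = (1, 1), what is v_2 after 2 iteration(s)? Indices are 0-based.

v_0 = (1, 1).
v_1 = A·v_0 = (1, 0).
v_2 = A·v_1 = (1, -2).

v_2 = (1, -2)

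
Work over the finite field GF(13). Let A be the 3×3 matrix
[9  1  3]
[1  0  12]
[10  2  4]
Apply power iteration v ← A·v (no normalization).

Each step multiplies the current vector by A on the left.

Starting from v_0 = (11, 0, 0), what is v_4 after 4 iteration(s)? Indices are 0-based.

v_4 = (10, 5, 10)

v_0 = (11, 0, 0).
v_1 = A·v_0 = (8, 11, 6).
v_2 = A·v_1 = (10, 2, 9).
v_3 = A·v_2 = (2, 1, 10).
v_4 = A·v_3 = (10, 5, 10).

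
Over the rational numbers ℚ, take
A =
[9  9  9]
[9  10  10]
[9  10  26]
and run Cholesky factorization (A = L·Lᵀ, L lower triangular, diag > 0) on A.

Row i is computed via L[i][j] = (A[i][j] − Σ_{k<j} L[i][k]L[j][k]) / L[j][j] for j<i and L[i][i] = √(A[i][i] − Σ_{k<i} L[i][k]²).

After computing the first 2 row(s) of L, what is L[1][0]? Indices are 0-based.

Step 1: L[0][0] = √(9) = 3.
  L[1][0] = (9) / L[0][0] = 3.
Step 2: L[1][1] = √(1) = 1.

L[1][0] = 3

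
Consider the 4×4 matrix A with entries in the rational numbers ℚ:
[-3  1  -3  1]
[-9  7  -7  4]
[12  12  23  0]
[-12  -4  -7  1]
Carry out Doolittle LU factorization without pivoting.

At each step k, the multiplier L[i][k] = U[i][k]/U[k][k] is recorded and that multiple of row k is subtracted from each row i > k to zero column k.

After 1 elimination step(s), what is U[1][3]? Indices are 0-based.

U[1][3] = 1

Step 1: pivot at (0,0) is -3.
  row1 ← row1 − (3)·row0  ⇒  L[1][0]=3, U row1=(0, 4, 2, 1)
  row2 ← row2 − (-4)·row0  ⇒  L[2][0]=-4, U row2=(0, 16, 11, 4)
  row3 ← row3 − (4)·row0  ⇒  L[3][0]=4, U row3=(0, -8, 5, -3)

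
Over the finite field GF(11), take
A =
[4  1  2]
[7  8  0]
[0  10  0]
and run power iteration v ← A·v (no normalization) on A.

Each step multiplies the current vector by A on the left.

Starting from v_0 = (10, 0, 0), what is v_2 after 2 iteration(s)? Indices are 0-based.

v_0 = (10, 0, 0).
v_1 = A·v_0 = (7, 4, 0).
v_2 = A·v_1 = (10, 4, 7).

v_2 = (10, 4, 7)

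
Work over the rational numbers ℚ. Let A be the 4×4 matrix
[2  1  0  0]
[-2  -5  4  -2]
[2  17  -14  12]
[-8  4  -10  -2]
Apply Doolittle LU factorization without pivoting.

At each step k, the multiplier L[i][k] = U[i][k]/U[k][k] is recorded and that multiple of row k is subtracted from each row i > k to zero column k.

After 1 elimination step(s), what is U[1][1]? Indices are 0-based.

[col 0] pivot 2
  R1 -= -1*R0 → (0, -4, 4, -2)  (L[1][0] := -1)
  R2 -= 1*R0 → (0, 16, -14, 12)  (L[2][0] := 1)
  R3 -= -4*R0 → (0, 8, -10, -2)  (L[3][0] := -4)

U[1][1] = -4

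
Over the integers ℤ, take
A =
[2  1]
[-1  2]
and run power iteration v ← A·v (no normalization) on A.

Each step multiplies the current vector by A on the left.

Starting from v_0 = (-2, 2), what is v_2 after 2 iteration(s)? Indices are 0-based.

v_0 = (-2, 2).
v_1 = A·v_0 = (-2, 6).
v_2 = A·v_1 = (2, 14).

v_2 = (2, 14)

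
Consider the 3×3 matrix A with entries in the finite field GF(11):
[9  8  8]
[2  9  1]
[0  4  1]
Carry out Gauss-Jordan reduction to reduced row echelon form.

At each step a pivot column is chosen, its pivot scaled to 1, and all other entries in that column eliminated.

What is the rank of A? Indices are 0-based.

step 1: normalize row 0 (÷9) = (1, 7, 7)
  row 1: subtract 2×row0 = (0, 6, 9)
step 2: normalize row 1 (÷6) = (0, 1, 7)
  row 0: subtract 7×row1 = (1, 0, 2)
  row 2: subtract 4×row1 = (0, 0, 6)
step 3: normalize row 2 (÷6) = (0, 0, 1)
  row 0: subtract 2×row2 = (1, 0, 0)
  row 1: subtract 7×row2 = (0, 1, 0)

rank = 3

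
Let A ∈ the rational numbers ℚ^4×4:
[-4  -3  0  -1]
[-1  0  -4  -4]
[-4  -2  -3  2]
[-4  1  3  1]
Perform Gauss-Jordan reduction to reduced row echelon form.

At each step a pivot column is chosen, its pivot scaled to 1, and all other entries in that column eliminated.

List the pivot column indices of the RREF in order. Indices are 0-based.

pivot columns: 0, 1, 2, 3

[1] R0 /= -4  ⇒  (1, 3/4, 0, 1/4)
     R1 -= -1·R0  ⇒  (0, 3/4, -4, -15/4)
     R2 -= -4·R0  ⇒  (0, 1, -3, 3)
     R3 -= -4·R0  ⇒  (0, 4, 3, 2)
[2] R1 /= 3/4  ⇒  (0, 1, -16/3, -5)
     R0 -= 3/4·R1  ⇒  (1, 0, 4, 4)
     R2 -= 1·R1  ⇒  (0, 0, 7/3, 8)
     R3 -= 4·R1  ⇒  (0, 0, 73/3, 22)
[3] R2 /= 7/3  ⇒  (0, 0, 1, 24/7)
     R0 -= 4·R2  ⇒  (1, 0, 0, -68/7)
     R1 -= -16/3·R2  ⇒  (0, 1, 0, 93/7)
     R3 -= 73/3·R2  ⇒  (0, 0, 0, -430/7)
[4] R3 /= -430/7  ⇒  (0, 0, 0, 1)
     R0 -= -68/7·R3  ⇒  (1, 0, 0, 0)
     R1 -= 93/7·R3  ⇒  (0, 1, 0, 0)
     R2 -= 24/7·R3  ⇒  (0, 0, 1, 0)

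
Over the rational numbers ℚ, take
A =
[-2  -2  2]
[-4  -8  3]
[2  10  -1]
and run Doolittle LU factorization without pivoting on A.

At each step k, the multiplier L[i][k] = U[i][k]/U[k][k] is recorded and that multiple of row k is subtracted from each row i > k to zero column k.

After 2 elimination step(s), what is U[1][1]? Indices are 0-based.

k=0: U[0][0]=-2
  eliminate (1,0): mult=2, new row 1: (0, -4, -1); set L[1][0]=2
  eliminate (2,0): mult=-1, new row 2: (0, 8, 1); set L[2][0]=-1
k=1: U[1][1]=-4
  eliminate (2,1): mult=-2, new row 2: (0, 0, -1); set L[2][1]=-2

U[1][1] = -4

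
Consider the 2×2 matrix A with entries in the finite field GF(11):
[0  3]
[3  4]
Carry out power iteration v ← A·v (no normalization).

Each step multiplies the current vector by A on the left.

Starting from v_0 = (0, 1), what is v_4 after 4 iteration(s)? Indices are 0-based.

v_4 = (1, 10)

v_0 = (0, 1).
v_1 = A·v_0 = (3, 4).
v_2 = A·v_1 = (1, 3).
v_3 = A·v_2 = (9, 4).
v_4 = A·v_3 = (1, 10).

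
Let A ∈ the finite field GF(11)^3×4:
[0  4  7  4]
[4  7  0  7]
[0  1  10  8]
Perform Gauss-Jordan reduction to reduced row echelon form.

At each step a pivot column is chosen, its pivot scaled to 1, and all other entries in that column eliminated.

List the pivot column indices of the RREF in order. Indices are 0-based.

pivot columns: 0, 1, 3

[1] R0 <-> R1
[1] R0 /= 4  ⇒  (1, 10, 0, 10)
[2] R1 /= 4  ⇒  (0, 1, 10, 1)
     R0 -= 10·R1  ⇒  (1, 0, 10, 0)
     R2 -= 1·R1  ⇒  (0, 0, 0, 7)
column 2 empty below row 2
[3] R2 /= 7  ⇒  (0, 0, 0, 1)
     R1 -= 1·R2  ⇒  (0, 1, 10, 0)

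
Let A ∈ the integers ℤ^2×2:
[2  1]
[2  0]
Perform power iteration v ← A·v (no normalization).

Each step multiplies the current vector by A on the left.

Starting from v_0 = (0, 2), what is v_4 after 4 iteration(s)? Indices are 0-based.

v_0 = (0, 2).
v_1 = A·v_0 = (2, 0).
v_2 = A·v_1 = (4, 4).
v_3 = A·v_2 = (12, 8).
v_4 = A·v_3 = (32, 24).

v_4 = (32, 24)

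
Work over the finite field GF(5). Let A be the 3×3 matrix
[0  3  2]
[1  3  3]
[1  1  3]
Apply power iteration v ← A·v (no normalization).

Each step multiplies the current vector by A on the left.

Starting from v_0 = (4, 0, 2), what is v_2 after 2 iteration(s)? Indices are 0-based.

v_0 = (4, 0, 2).
v_1 = A·v_0 = (4, 0, 0).
v_2 = A·v_1 = (0, 4, 4).

v_2 = (0, 4, 4)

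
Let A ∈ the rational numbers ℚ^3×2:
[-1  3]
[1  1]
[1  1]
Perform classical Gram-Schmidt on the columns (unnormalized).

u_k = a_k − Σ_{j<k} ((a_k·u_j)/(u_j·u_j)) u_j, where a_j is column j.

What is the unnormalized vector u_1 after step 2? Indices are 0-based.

Step 1: u_0 = a_0 = (-1, 1, 1).
Step 2: u_1 = a_1 − (-1/3)·u_0 = (8/3, 4/3, 4/3).

u_1 = (8/3, 4/3, 4/3)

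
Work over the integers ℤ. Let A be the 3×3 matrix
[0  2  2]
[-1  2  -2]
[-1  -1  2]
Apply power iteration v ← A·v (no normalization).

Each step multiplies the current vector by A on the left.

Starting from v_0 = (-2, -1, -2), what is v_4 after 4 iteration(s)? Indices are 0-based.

v_0 = (-2, -1, -2).
v_1 = A·v_0 = (-6, 4, -1).
v_2 = A·v_1 = (6, 16, 0).
v_3 = A·v_2 = (32, 26, -22).
v_4 = A·v_3 = (8, 64, -102).

v_4 = (8, 64, -102)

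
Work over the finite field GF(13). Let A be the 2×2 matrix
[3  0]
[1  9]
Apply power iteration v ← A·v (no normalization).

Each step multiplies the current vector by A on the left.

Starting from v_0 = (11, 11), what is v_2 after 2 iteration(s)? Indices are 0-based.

v_2 = (8, 9)

v_0 = (11, 11).
v_1 = A·v_0 = (7, 6).
v_2 = A·v_1 = (8, 9).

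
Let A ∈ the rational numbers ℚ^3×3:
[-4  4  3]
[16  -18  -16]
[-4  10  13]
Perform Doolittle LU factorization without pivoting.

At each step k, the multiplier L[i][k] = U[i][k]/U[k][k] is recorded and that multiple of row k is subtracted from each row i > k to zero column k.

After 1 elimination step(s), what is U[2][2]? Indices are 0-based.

Step 1: pivot at (0,0) is -4.
  row1 ← row1 − (-4)·row0  ⇒  L[1][0]=-4, U row1=(0, -2, -4)
  row2 ← row2 − (1)·row0  ⇒  L[2][0]=1, U row2=(0, 6, 10)

U[2][2] = 10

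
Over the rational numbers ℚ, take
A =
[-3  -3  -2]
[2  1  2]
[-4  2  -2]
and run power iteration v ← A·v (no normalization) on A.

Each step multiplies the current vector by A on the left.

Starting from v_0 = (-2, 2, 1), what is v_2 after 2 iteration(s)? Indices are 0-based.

v_2 = (-14, 16, -12)

v_0 = (-2, 2, 1).
v_1 = A·v_0 = (-2, 0, 10).
v_2 = A·v_1 = (-14, 16, -12).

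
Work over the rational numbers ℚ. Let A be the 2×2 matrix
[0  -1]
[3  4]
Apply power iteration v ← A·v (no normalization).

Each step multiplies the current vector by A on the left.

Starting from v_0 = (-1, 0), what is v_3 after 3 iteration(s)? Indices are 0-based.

v_0 = (-1, 0).
v_1 = A·v_0 = (0, -3).
v_2 = A·v_1 = (3, -12).
v_3 = A·v_2 = (12, -39).

v_3 = (12, -39)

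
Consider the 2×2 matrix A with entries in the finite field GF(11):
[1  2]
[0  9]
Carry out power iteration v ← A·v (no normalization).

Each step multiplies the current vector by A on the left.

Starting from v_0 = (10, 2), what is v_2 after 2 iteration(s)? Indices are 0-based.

v_0 = (10, 2).
v_1 = A·v_0 = (3, 7).
v_2 = A·v_1 = (6, 8).

v_2 = (6, 8)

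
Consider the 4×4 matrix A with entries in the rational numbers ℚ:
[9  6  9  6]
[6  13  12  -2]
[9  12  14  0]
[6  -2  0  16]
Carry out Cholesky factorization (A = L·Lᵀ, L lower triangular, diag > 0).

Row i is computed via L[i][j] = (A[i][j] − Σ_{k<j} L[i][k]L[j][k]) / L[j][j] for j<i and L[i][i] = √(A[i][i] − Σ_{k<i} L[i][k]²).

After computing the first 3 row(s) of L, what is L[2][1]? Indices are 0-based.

Step 1: L[0][0] = √(9) = 3.
  L[1][0] = (6) / L[0][0] = 2.
Step 2: L[1][1] = √(9) = 3.
  L[2][0] = (9) / L[0][0] = 3.
  L[2][1] = (6) / L[1][1] = 2.
Step 3: L[2][2] = √(1) = 1.

L[2][1] = 2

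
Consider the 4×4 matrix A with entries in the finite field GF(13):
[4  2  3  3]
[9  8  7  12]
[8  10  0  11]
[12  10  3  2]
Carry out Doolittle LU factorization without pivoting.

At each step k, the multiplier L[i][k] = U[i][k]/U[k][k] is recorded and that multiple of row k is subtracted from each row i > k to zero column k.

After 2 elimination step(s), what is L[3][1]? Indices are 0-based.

L[3][1] = 3

k=0: U[0][0]=4
  eliminate (1,0): mult=12, new row 1: (0, 10, 10, 2); set L[1][0]=12
  eliminate (2,0): mult=2, new row 2: (0, 6, 7, 5); set L[2][0]=2
  eliminate (3,0): mult=3, new row 3: (0, 4, 7, 6); set L[3][0]=3
k=1: U[1][1]=10
  eliminate (2,1): mult=11, new row 2: (0, 0, 1, 9); set L[2][1]=11
  eliminate (3,1): mult=3, new row 3: (0, 0, 3, 0); set L[3][1]=3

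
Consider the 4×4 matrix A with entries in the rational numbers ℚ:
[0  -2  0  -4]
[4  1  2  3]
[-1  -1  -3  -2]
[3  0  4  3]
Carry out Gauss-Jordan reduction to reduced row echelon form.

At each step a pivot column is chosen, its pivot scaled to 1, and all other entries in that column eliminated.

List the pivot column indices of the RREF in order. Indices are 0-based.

[1] R0 <-> R1
[1] R0 /= 4  ⇒  (1, 1/4, 1/2, 3/4)
     R2 -= -1·R0  ⇒  (0, -3/4, -5/2, -5/4)
     R3 -= 3·R0  ⇒  (0, -3/4, 5/2, 3/4)
[2] R1 /= -2  ⇒  (0, 1, 0, 2)
     R0 -= 1/4·R1  ⇒  (1, 0, 1/2, 1/4)
     R2 -= -3/4·R1  ⇒  (0, 0, -5/2, 1/4)
     R3 -= -3/4·R1  ⇒  (0, 0, 5/2, 9/4)
[3] R2 /= -5/2  ⇒  (0, 0, 1, -1/10)
     R0 -= 1/2·R2  ⇒  (1, 0, 0, 3/10)
     R3 -= 5/2·R2  ⇒  (0, 0, 0, 5/2)
[4] R3 /= 5/2  ⇒  (0, 0, 0, 1)
     R0 -= 3/10·R3  ⇒  (1, 0, 0, 0)
     R1 -= 2·R3  ⇒  (0, 1, 0, 0)
     R2 -= -1/10·R3  ⇒  (0, 0, 1, 0)

pivot columns: 0, 1, 2, 3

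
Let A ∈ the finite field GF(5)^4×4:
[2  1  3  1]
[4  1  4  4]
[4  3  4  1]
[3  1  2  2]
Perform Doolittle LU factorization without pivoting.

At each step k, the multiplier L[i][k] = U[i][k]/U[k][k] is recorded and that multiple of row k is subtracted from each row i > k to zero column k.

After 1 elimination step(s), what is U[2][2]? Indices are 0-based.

k=0: U[0][0]=2
  eliminate (1,0): mult=2, new row 1: (0, 4, 3, 2); set L[1][0]=2
  eliminate (2,0): mult=2, new row 2: (0, 1, 3, 4); set L[2][0]=2
  eliminate (3,0): mult=4, new row 3: (0, 2, 0, 3); set L[3][0]=4

U[2][2] = 3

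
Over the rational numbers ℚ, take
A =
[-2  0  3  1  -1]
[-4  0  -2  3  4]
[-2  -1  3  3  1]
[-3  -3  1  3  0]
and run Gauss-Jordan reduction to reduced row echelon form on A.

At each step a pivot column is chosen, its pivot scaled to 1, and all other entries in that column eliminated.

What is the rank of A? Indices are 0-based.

rank = 4

step 1: normalize row 0 (÷-2) = (1, 0, -3/2, -1/2, 1/2)
  row 1: subtract -4×row0 = (0, 0, -8, 1, 6)
  row 2: subtract -2×row0 = (0, -1, 0, 2, 2)
  row 3: subtract -3×row0 = (0, -3, -7/2, 3/2, 3/2)
step 2: exchange rows 1,2
step 2: normalize row 1 (÷-1) = (0, 1, 0, -2, -2)
  row 3: subtract -3×row1 = (0, 0, -7/2, -9/2, -9/2)
step 3: normalize row 2 (÷-8) = (0, 0, 1, -1/8, -3/4)
  row 0: subtract -3/2×row2 = (1, 0, 0, -11/16, -5/8)
  row 3: subtract -7/2×row2 = (0, 0, 0, -79/16, -57/8)
step 4: normalize row 3 (÷-79/16) = (0, 0, 0, 1, 114/79)
  row 0: subtract -11/16×row3 = (1, 0, 0, 0, 29/79)
  row 1: subtract -2×row3 = (0, 1, 0, 0, 70/79)
  row 2: subtract -1/8×row3 = (0, 0, 1, 0, -45/79)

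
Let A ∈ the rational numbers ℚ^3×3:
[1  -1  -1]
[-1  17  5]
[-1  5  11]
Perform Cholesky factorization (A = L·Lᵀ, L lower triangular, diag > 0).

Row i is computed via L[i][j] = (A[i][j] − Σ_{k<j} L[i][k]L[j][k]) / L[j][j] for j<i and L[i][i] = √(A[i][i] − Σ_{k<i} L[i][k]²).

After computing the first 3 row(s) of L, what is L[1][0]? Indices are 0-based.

Step 1: L[0][0] = √(1) = 1.
  L[1][0] = (-1) / L[0][0] = -1.
Step 2: L[1][1] = √(16) = 4.
  L[2][0] = (-1) / L[0][0] = -1.
  L[2][1] = (4) / L[1][1] = 1.
Step 3: L[2][2] = √(9) = 3.

L[1][0] = -1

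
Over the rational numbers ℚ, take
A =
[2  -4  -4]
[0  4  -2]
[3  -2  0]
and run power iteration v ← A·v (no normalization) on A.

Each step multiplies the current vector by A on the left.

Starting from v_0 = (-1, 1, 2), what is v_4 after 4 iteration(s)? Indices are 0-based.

v_4 = (-96, 584, 88)

v_0 = (-1, 1, 2).
v_1 = A·v_0 = (-14, 0, -5).
v_2 = A·v_1 = (-8, 10, -42).
v_3 = A·v_2 = (112, 124, -44).
v_4 = A·v_3 = (-96, 584, 88).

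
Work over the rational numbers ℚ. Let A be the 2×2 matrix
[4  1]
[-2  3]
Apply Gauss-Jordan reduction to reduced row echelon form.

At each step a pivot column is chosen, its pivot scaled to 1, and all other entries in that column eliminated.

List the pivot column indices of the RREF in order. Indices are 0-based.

pivot columns: 0, 1

[1] R0 /= 4  ⇒  (1, 1/4)
     R1 -= -2·R0  ⇒  (0, 7/2)
[2] R1 /= 7/2  ⇒  (0, 1)
     R0 -= 1/4·R1  ⇒  (1, 0)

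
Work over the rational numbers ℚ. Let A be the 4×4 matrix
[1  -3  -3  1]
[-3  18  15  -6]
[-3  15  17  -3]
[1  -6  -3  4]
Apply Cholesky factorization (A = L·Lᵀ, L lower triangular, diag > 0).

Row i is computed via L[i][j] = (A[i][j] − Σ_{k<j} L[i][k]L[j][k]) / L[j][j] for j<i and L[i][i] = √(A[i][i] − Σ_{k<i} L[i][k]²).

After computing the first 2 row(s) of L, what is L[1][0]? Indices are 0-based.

Step 1: L[0][0] = √(1) = 1.
  L[1][0] = (-3) / L[0][0] = -3.
Step 2: L[1][1] = √(9) = 3.

L[1][0] = -3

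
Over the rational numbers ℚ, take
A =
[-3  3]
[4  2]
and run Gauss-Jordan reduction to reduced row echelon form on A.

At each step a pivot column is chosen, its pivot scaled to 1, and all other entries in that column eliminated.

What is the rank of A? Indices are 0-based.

pivot(0,0)=-3: scale R0 → (1, -1)
  clear (1,0): R1 −= (4)R0 → (0, 6)
pivot(1,1)=6: scale R1 → (0, 1)
  clear (0,1): R0 −= (-1)R1 → (1, 0)

rank = 2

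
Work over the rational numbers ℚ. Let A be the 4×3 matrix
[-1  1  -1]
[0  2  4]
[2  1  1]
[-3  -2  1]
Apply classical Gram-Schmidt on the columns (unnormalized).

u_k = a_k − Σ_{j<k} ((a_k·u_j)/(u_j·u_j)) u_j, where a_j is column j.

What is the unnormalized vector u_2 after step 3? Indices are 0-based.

u_2 = (-31/13, 28/13, 1, 19/13)

Step 1: u_0 = a_0 = (-1, 0, 2, -3).
Step 2: u_1 = a_1 − (1/2)·u_0 = (3/2, 2, 0, -1/2).
Step 3: u_2 = a_2 − (0)·u_0 − (12/13)·u_1 = (-31/13, 28/13, 1, 19/13).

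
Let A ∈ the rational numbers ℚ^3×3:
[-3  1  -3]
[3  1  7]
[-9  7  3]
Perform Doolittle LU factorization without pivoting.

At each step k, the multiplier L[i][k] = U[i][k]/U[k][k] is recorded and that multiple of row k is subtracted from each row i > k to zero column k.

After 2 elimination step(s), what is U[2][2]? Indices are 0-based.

[col 0] pivot -3
  R1 -= -1*R0 → (0, 2, 4)  (L[1][0] := -1)
  R2 -= 3*R0 → (0, 4, 12)  (L[2][0] := 3)
[col 1] pivot 2
  R2 -= 2*R1 → (0, 0, 4)  (L[2][1] := 2)

U[2][2] = 4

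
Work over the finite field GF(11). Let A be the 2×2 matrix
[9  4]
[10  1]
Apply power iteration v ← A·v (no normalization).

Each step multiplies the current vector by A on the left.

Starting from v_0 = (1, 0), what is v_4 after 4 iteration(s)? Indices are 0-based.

v_0 = (1, 0).
v_1 = A·v_0 = (9, 10).
v_2 = A·v_1 = (0, 1).
v_3 = A·v_2 = (4, 1).
v_4 = A·v_3 = (7, 8).

v_4 = (7, 8)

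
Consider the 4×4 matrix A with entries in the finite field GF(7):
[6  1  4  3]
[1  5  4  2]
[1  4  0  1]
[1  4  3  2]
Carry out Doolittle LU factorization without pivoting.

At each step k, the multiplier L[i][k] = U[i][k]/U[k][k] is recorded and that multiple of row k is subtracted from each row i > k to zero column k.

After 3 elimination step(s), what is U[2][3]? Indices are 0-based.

U[2][3] = 1

k=0: U[0][0]=6
  eliminate (1,0): mult=6, new row 1: (0, 6, 1, 5); set L[1][0]=6
  eliminate (2,0): mult=6, new row 2: (0, 5, 4, 4); set L[2][0]=6
  eliminate (3,0): mult=6, new row 3: (0, 5, 0, 5); set L[3][0]=6
k=1: U[1][1]=6
  eliminate (2,1): mult=2, new row 2: (0, 0, 2, 1); set L[2][1]=2
  eliminate (3,1): mult=2, new row 3: (0, 0, 5, 2); set L[3][1]=2
k=2: U[2][2]=2
  eliminate (3,2): mult=6, new row 3: (0, 0, 0, 3); set L[3][2]=6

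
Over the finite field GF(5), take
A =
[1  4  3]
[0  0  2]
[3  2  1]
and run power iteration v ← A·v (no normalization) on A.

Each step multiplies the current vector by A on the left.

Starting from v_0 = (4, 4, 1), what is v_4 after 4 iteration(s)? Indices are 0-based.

v_0 = (4, 4, 1).
v_1 = A·v_0 = (3, 2, 1).
v_2 = A·v_1 = (4, 2, 4).
v_3 = A·v_2 = (4, 3, 0).
v_4 = A·v_3 = (1, 0, 3).

v_4 = (1, 0, 3)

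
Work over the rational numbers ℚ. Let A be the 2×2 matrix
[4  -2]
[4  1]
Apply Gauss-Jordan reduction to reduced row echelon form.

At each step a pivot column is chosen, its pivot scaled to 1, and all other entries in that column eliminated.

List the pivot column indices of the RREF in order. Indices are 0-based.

pivot columns: 0, 1

step 1: normalize row 0 (÷4) = (1, -1/2)
  row 1: subtract 4×row0 = (0, 3)
step 2: normalize row 1 (÷3) = (0, 1)
  row 0: subtract -1/2×row1 = (1, 0)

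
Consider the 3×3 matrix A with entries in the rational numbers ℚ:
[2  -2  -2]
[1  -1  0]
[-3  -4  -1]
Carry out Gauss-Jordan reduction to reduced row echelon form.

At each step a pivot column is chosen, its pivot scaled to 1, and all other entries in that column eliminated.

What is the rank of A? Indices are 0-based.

step 1: normalize row 0 (÷2) = (1, -1, -1)
  row 1: subtract 1×row0 = (0, 0, 1)
  row 2: subtract -3×row0 = (0, -7, -4)
step 2: exchange rows 1,2
step 2: normalize row 1 (÷-7) = (0, 1, 4/7)
  row 0: subtract -1×row1 = (1, 0, -3/7)
step 3: normalize row 2 (÷1) = (0, 0, 1)
  row 0: subtract -3/7×row2 = (1, 0, 0)
  row 1: subtract 4/7×row2 = (0, 1, 0)

rank = 3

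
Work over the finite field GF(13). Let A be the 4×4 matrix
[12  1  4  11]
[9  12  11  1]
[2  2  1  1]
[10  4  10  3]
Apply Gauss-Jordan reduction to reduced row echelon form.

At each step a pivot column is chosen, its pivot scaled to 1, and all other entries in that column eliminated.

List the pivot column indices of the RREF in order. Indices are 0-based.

pivot columns: 0, 1, 2, 3

pivot(0,0)=12: scale R0 → (1, 12, 9, 2)
  clear (1,0): R1 −= (9)R0 → (0, 8, 8, 9)
  clear (2,0): R2 −= (2)R0 → (0, 4, 9, 10)
  clear (3,0): R3 −= (10)R0 → (0, 1, 11, 9)
pivot(1,1)=8: scale R1 → (0, 1, 1, 6)
  clear (0,1): R0 −= (12)R1 → (1, 0, 10, 8)
  clear (2,1): R2 −= (4)R1 → (0, 0, 5, 12)
  clear (3,1): R3 −= (1)R1 → (0, 0, 10, 3)
pivot(2,2)=5: scale R2 → (0, 0, 1, 5)
  clear (0,2): R0 −= (10)R2 → (1, 0, 0, 10)
  clear (1,2): R1 −= (1)R2 → (0, 1, 0, 1)
  clear (3,2): R3 −= (10)R2 → (0, 0, 0, 5)
pivot(3,3)=5: scale R3 → (0, 0, 0, 1)
  clear (0,3): R0 −= (10)R3 → (1, 0, 0, 0)
  clear (1,3): R1 −= (1)R3 → (0, 1, 0, 0)
  clear (2,3): R2 −= (5)R3 → (0, 0, 1, 0)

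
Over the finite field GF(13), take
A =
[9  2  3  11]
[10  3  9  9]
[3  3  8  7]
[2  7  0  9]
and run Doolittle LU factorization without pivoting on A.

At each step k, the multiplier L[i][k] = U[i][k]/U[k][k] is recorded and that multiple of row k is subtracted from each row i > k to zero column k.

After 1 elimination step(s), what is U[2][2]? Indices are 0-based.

U[2][2] = 7

Step 1: pivot at (0,0) is 9.
  row1 ← row1 − (4)·row0  ⇒  L[1][0]=4, U row1=(0, 8, 10, 4)
  row2 ← row2 − (9)·row0  ⇒  L[2][0]=9, U row2=(0, 11, 7, 12)
  row3 ← row3 − (6)·row0  ⇒  L[3][0]=6, U row3=(0, 8, 8, 8)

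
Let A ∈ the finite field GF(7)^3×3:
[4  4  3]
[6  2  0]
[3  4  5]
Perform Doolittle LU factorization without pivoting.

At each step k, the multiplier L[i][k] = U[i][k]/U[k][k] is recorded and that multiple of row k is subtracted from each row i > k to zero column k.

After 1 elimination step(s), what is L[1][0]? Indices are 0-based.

[col 0] pivot 4
  R1 -= 5*R0 → (0, 3, 6)  (L[1][0] := 5)
  R2 -= 6*R0 → (0, 1, 1)  (L[2][0] := 6)

L[1][0] = 5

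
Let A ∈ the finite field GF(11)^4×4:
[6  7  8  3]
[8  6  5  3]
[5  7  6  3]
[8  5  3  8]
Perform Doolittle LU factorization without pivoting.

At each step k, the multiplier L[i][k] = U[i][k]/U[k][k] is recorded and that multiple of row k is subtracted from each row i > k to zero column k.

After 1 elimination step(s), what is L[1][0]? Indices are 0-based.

L[1][0] = 5

Step 1: pivot at (0,0) is 6.
  row1 ← row1 − (5)·row0  ⇒  L[1][0]=5, U row1=(0, 4, 9, 10)
  row2 ← row2 − (10)·row0  ⇒  L[2][0]=10, U row2=(0, 3, 3, 6)
  row3 ← row3 − (5)·row0  ⇒  L[3][0]=5, U row3=(0, 3, 7, 4)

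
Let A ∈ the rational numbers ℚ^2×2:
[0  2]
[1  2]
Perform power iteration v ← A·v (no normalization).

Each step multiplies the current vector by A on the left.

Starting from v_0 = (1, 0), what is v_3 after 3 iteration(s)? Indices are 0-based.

v_0 = (1, 0).
v_1 = A·v_0 = (0, 1).
v_2 = A·v_1 = (2, 2).
v_3 = A·v_2 = (4, 6).

v_3 = (4, 6)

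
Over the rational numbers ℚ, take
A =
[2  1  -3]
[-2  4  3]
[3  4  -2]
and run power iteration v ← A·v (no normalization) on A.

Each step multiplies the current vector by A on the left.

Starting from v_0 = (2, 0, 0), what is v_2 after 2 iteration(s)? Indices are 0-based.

v_2 = (-14, -6, -16)

v_0 = (2, 0, 0).
v_1 = A·v_0 = (4, -4, 6).
v_2 = A·v_1 = (-14, -6, -16).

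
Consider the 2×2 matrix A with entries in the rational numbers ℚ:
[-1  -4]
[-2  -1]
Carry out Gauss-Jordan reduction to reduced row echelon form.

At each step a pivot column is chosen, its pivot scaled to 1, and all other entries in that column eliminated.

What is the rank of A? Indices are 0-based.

rank = 2

step 1: normalize row 0 (÷-1) = (1, 4)
  row 1: subtract -2×row0 = (0, 7)
step 2: normalize row 1 (÷7) = (0, 1)
  row 0: subtract 4×row1 = (1, 0)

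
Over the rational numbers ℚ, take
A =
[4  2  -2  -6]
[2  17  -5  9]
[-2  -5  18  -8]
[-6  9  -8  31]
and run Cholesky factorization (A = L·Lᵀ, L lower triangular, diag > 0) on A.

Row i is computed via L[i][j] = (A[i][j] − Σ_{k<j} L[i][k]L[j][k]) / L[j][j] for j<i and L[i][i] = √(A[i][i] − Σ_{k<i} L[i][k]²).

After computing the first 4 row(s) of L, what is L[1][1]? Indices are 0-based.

Step 1: L[0][0] = √(4) = 2.
  L[1][0] = (2) / L[0][0] = 1.
Step 2: L[1][1] = √(16) = 4.
  L[2][0] = (-2) / L[0][0] = -1.
  L[2][1] = (-4) / L[1][1] = -1.
Step 3: L[2][2] = √(16) = 4.
  L[3][0] = (-6) / L[0][0] = -3.
  L[3][1] = (12) / L[1][1] = 3.
  L[3][2] = (-8) / L[2][2] = -2.
Step 4: L[3][3] = √(9) = 3.

L[1][1] = 4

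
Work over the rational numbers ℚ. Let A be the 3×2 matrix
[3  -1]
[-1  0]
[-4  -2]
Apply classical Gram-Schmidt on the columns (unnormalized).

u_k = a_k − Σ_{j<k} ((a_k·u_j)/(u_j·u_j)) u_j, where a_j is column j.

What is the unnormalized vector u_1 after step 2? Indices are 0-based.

u_1 = (-41/26, 5/26, -16/13)

Step 1: u_0 = a_0 = (3, -1, -4).
Step 2: u_1 = a_1 − (5/26)·u_0 = (-41/26, 5/26, -16/13).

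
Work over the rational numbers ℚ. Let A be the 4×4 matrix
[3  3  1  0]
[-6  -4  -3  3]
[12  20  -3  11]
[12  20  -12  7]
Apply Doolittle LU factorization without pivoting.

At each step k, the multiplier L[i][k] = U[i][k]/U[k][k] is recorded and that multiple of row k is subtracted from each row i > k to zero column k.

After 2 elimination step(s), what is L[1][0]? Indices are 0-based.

k=0: U[0][0]=3
  eliminate (1,0): mult=-2, new row 1: (0, 2, -1, 3); set L[1][0]=-2
  eliminate (2,0): mult=4, new row 2: (0, 8, -7, 11); set L[2][0]=4
  eliminate (3,0): mult=4, new row 3: (0, 8, -16, 7); set L[3][0]=4
k=1: U[1][1]=2
  eliminate (2,1): mult=4, new row 2: (0, 0, -3, -1); set L[2][1]=4
  eliminate (3,1): mult=4, new row 3: (0, 0, -12, -5); set L[3][1]=4

L[1][0] = -2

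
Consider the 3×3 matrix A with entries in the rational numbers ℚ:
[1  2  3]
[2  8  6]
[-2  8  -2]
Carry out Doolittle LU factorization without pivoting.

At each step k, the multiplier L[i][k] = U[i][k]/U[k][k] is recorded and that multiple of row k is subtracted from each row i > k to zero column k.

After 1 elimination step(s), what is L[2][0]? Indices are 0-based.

L[2][0] = -2

Step 1: pivot at (0,0) is 1.
  row1 ← row1 − (2)·row0  ⇒  L[1][0]=2, U row1=(0, 4, 0)
  row2 ← row2 − (-2)·row0  ⇒  L[2][0]=-2, U row2=(0, 12, 4)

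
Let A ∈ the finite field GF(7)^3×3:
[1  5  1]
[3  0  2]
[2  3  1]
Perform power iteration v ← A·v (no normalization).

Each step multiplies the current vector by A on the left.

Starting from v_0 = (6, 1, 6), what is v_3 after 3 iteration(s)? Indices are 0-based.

v_0 = (6, 1, 6).
v_1 = A·v_0 = (3, 2, 0).
v_2 = A·v_1 = (6, 2, 5).
v_3 = A·v_2 = (0, 0, 2).

v_3 = (0, 0, 2)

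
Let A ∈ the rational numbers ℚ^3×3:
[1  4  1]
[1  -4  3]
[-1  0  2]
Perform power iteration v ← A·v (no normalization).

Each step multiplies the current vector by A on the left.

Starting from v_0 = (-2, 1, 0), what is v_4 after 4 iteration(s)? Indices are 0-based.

v_4 = (-434, 750, -62)

v_0 = (-2, 1, 0).
v_1 = A·v_0 = (2, -6, 2).
v_2 = A·v_1 = (-20, 32, 2).
v_3 = A·v_2 = (110, -142, 24).
v_4 = A·v_3 = (-434, 750, -62).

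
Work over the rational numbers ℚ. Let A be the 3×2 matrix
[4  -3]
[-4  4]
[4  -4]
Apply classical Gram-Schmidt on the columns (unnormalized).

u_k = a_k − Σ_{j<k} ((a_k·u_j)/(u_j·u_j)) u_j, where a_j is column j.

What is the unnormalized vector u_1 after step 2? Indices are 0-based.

Step 1: u_0 = a_0 = (4, -4, 4).
Step 2: u_1 = a_1 − (-11/12)·u_0 = (2/3, 1/3, -1/3).

u_1 = (2/3, 1/3, -1/3)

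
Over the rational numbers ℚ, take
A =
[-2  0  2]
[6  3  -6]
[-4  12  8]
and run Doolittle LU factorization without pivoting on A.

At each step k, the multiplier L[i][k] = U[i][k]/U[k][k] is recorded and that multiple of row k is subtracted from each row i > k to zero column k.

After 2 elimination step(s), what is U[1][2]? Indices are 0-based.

U[1][2] = 0

Step 1: pivot at (0,0) is -2.
  row1 ← row1 − (-3)·row0  ⇒  L[1][0]=-3, U row1=(0, 3, 0)
  row2 ← row2 − (2)·row0  ⇒  L[2][0]=2, U row2=(0, 12, 4)
Step 2: pivot at (1,1) is 3.
  row2 ← row2 − (4)·row1  ⇒  L[2][1]=4, U row2=(0, 0, 4)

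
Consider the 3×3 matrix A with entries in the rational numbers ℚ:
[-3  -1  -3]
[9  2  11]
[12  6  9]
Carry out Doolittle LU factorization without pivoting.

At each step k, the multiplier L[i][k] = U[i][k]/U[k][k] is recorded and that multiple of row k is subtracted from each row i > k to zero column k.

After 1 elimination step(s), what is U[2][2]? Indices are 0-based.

k=0: U[0][0]=-3
  eliminate (1,0): mult=-3, new row 1: (0, -1, 2); set L[1][0]=-3
  eliminate (2,0): mult=-4, new row 2: (0, 2, -3); set L[2][0]=-4

U[2][2] = -3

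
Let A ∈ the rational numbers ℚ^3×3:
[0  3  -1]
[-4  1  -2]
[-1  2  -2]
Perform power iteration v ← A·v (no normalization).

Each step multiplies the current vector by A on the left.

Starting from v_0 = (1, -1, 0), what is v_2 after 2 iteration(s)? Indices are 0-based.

v_0 = (1, -1, 0).
v_1 = A·v_0 = (-3, -5, -3).
v_2 = A·v_1 = (-12, 13, -1).

v_2 = (-12, 13, -1)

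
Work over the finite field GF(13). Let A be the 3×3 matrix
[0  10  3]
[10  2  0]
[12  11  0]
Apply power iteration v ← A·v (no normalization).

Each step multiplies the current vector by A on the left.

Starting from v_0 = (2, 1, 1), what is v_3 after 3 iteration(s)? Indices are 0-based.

v_3 = (9, 10, 3)

v_0 = (2, 1, 1).
v_1 = A·v_0 = (0, 9, 9).
v_2 = A·v_1 = (0, 5, 8).
v_3 = A·v_2 = (9, 10, 3).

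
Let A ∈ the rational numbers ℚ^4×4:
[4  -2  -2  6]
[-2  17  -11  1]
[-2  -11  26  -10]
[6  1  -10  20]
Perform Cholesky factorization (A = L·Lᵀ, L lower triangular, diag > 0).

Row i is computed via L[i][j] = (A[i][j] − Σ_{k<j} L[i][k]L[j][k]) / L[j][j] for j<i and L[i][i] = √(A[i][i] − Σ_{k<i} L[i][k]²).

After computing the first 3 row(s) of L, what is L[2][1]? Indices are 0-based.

Step 1: L[0][0] = √(4) = 2.
  L[1][0] = (-2) / L[0][0] = -1.
Step 2: L[1][1] = √(16) = 4.
  L[2][0] = (-2) / L[0][0] = -1.
  L[2][1] = (-12) / L[1][1] = -3.
Step 3: L[2][2] = √(16) = 4.

L[2][1] = -3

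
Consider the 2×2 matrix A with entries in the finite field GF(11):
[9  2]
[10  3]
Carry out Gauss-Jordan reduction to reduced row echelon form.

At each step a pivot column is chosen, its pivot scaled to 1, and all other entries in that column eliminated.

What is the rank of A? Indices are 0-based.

rank = 2

[1] R0 /= 9  ⇒  (1, 10)
     R1 -= 10·R0  ⇒  (0, 2)
[2] R1 /= 2  ⇒  (0, 1)
     R0 -= 10·R1  ⇒  (1, 0)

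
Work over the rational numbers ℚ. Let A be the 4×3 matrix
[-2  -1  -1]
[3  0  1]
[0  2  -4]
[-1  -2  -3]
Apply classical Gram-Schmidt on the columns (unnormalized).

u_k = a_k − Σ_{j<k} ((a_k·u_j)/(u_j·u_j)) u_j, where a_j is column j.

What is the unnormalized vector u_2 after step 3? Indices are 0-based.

u_2 = (-2/55, -59/55, -174/55, -173/55)

Step 1: u_0 = a_0 = (-2, 3, 0, -1).
Step 2: u_1 = a_1 − (2/7)·u_0 = (-3/7, -6/7, 2, -12/7).
Step 3: u_2 = a_2 − (4/7)·u_0 − (-23/55)·u_1 = (-2/55, -59/55, -174/55, -173/55).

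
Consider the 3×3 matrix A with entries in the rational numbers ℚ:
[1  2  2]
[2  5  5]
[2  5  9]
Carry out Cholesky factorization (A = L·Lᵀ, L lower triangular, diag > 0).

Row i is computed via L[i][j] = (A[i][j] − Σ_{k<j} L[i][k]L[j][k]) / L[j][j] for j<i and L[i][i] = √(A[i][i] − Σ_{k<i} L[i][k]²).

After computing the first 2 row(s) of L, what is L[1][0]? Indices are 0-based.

Step 1: L[0][0] = √(1) = 1.
  L[1][0] = (2) / L[0][0] = 2.
Step 2: L[1][1] = √(1) = 1.

L[1][0] = 2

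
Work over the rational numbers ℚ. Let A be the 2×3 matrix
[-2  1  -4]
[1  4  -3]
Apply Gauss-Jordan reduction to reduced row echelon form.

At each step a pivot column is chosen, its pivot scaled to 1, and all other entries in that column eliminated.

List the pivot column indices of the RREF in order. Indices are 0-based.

pivot columns: 0, 1

[1] R0 /= -2  ⇒  (1, -1/2, 2)
     R1 -= 1·R0  ⇒  (0, 9/2, -5)
[2] R1 /= 9/2  ⇒  (0, 1, -10/9)
     R0 -= -1/2·R1  ⇒  (1, 0, 13/9)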